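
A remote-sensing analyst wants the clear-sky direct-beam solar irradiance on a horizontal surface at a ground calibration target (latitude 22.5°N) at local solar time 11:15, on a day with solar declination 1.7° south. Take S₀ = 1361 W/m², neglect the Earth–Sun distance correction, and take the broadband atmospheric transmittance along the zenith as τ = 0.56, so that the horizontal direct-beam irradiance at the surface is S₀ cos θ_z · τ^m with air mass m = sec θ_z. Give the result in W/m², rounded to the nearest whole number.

Hour angle H = 15° × (11.25 − 12) = -11.25°.
cos θ_z = sin(22.5°) sin(-1.7°) + cos(22.5°) cos(-1.7°) cos(-11.25°) = -0.0114 + 0.9057 = 0.8943.
Air mass m = 1/cos θ_z = 1/0.8943 = 1.118; τ^m = 0.56^1.118 = 0.5230.
Surface direct beam = 1361 × 0.8943 × 0.5230 = 636.57 W/m².

637 W/m²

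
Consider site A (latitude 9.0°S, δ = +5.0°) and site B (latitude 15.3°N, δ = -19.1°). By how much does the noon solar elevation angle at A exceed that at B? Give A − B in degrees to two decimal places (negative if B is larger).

A: 90° − |-9.0 − (5.0)| = 76.00°.
B: 90° − |15.3 − (-19.1)| = 55.60°.
A − B = 76.00 − 55.60 = 20.40°.

+20.40°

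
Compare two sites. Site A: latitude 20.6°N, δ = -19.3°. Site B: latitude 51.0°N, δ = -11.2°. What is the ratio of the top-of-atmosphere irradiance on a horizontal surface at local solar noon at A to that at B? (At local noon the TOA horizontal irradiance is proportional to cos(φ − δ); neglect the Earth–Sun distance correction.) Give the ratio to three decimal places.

1.645

A: cos θ_z = cos(20.6° − (-19.3°)) = 0.7672.
B: cos θ_z = cos(51.0° − (-11.2°)) = 0.4664.
Ratio A/B = 0.7672 / 0.4664 = 1.6449.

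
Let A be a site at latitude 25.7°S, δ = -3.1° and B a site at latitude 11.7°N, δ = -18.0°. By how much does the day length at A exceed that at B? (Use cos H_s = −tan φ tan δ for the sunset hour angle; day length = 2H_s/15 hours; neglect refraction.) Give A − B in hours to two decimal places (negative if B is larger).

+0.71 h

A: H_s = arccos(−tan -25.7° · tan -3.1°) = 91.49°, so 2H_s/15 = 12.1987 h.
B: H_s = arccos(−tan 11.7° · tan -18.0°) = 86.14°, so 2H_s/15 = 11.4853 h.
A − B = 12.1987 − 11.4853 = 0.7134 h.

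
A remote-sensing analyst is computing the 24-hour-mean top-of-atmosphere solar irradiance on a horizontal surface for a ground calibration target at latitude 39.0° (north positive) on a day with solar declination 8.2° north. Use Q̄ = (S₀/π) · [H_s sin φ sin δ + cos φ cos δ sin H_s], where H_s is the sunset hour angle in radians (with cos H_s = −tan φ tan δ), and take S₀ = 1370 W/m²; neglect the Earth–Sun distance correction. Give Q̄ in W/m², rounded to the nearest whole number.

The sunset hour angle satisfies cos H_s = −tan φ tan δ = -0.1167, giving H_s = 96.70°. In radians, H_s = 1.6877.
H_s sin φ sin δ = 1.6877 × 0.6293 × 0.1426 = 0.1515.
cos φ cos δ sin H_s = 0.7771 × 0.9898 × 0.9932 = 0.7639.
Q̄ = (1370/π) × (0.1515 + 0.7639) = 436.08 × 0.9154 = 399.19 W/m².

399 W/m²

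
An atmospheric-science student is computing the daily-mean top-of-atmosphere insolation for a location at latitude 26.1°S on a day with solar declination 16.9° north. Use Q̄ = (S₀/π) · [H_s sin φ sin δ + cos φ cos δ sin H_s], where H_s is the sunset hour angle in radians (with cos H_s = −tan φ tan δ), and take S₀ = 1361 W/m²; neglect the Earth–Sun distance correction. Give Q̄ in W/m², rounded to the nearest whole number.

−tan φ tan δ = −(-0.4899)(0.3038) = 0.1488; H_s = arccos(0.1488) = 81.44°. In radians, H_s = 1.4214.
H_s sin φ sin δ = 1.4214 × -0.4399 × 0.2907 = -0.1818.
cos φ cos δ sin H_s = 0.8980 × 0.9568 × 0.9889 = 0.8497.
Q̄ = (1361/π) × (-0.1818 + 0.8497) = 433.22 × 0.6679 = 289.35 W/m².

289 W/m²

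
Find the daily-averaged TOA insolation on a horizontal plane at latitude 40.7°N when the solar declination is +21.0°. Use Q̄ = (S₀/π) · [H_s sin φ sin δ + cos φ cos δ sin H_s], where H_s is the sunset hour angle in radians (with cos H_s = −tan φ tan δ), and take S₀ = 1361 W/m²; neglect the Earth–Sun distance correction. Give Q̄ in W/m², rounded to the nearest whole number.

483 W/m²

−tan φ tan δ = −(0.8601)(0.3839) = -0.3302; H_s = arccos(-0.3302) = 109.28°. In radians, H_s = 1.9073.
H_s sin φ sin δ = 1.9073 × 0.6521 × 0.3584 = 0.4458.
cos φ cos δ sin H_s = 0.7581 × 0.9336 × 0.9439 = 0.6681.
Q̄ = (1361/π) × (0.4458 + 0.6681) = 433.22 × 1.1139 = 482.56 W/m².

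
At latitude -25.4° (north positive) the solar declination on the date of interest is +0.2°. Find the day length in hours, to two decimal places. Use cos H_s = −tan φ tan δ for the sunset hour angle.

11.99 hours

−tan φ tan δ = −(-0.4748)(0.0035) = 0.0017; H_s = arccos(0.0017) = 89.90°.
Day length = 2 H_s / 15° h⁻¹ = 179.80° / 15 = 11.987 h.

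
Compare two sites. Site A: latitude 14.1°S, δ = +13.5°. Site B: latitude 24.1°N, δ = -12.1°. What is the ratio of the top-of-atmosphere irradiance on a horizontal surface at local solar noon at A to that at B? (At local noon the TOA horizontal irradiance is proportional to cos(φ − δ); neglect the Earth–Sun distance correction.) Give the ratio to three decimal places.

1.098

A: cos θ_z = cos(-14.1° − (13.5°)) = 0.8862.
B: cos θ_z = cos(24.1° − (-12.1°)) = 0.8070.
Ratio A/B = 0.8862 / 0.8070 = 1.0981.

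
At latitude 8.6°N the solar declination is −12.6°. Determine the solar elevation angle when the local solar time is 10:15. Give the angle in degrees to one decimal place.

56.4°

Hour angle H = 15° × (10.25 − 12) = -26.25°.
With φ = 8.6°, δ = -12.6°, H = -26.25°: sin φ sin δ = -0.0326, cos φ cos δ cos H = 0.8654, so cos θ_z = 0.8328.
θ_z = arccos(0.8328) = 33.61°, so the elevation is 90° − 33.61° = 56.39°.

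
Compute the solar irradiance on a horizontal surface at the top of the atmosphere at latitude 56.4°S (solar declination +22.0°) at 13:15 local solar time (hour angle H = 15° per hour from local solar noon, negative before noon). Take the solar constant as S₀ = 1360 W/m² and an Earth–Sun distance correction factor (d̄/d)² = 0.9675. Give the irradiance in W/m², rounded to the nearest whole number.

Hour angle H = 15° × (13.25 − 12) = 18.75°.
cos θ_z = sin(-56.4°) sin(22.0°) + cos(-56.4°) cos(22.0°) cos(18.75°) = -0.3120 + 0.4859 = 0.1739.
Top-of-atmosphere irradiance = S₀ (d̄/d)² cos θ_z = 1360 × 0.9675 × 0.1739 = 228.82 W/m².

229 W/m²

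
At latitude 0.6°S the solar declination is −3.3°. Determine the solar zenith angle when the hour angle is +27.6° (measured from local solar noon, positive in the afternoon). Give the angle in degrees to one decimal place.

cos θ_z = sin(-0.6°) sin(-3.3°) + cos(-0.6°) cos(-3.3°) cos(27.60°) = 0.0006 + 0.8847 = 0.8853.
θ_z = arccos(0.8853) = 27.71°.

27.7°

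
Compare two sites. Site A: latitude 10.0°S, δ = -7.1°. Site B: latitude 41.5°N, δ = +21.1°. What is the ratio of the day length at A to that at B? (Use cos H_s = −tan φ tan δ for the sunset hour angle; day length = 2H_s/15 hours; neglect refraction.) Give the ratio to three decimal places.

0.830

A: H_s = arccos(−tan -10.0° · tan -7.1°) = 91.26°, so 2H_s/15 = 12.1680 h.
B: H_s = arccos(−tan 41.5° · tan 21.1°) = 109.96°, so 2H_s/15 = 14.6613 h.
Ratio A/B = 12.1680 / 14.6613 = 0.8299.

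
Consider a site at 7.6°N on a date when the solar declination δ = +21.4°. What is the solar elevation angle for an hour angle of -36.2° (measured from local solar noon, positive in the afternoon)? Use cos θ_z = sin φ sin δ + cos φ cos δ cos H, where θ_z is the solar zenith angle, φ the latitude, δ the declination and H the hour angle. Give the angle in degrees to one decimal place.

52.5°

With φ = 7.6°, δ = 21.4°, H = -36.20°: sin φ sin δ = 0.0483, cos φ cos δ cos H = 0.7447, so cos θ_z = 0.7930.
θ_z = arccos(0.7930) = 37.53°, so the elevation is 90° − 37.53° = 52.47°.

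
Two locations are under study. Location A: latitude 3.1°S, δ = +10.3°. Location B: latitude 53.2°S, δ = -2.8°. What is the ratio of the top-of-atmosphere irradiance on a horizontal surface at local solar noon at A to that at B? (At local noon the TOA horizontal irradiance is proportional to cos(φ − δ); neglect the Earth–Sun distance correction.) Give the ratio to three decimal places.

A: cos θ_z = cos(-3.1° − (10.3°)) = 0.9728.
B: cos θ_z = cos(-53.2° − (-2.8°)) = 0.6374.
Ratio A/B = 0.9728 / 0.6374 = 1.5262.

1.526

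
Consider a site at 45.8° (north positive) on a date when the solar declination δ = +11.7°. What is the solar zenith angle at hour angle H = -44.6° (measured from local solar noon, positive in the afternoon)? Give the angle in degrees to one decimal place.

50.8°

cos θ_z = sin(45.8°) sin(11.7°) + cos(45.8°) cos(11.7°) cos(-44.60°) = 0.1454 + 0.4861 = 0.6315.
θ_z = arccos(0.6315) = 50.84°.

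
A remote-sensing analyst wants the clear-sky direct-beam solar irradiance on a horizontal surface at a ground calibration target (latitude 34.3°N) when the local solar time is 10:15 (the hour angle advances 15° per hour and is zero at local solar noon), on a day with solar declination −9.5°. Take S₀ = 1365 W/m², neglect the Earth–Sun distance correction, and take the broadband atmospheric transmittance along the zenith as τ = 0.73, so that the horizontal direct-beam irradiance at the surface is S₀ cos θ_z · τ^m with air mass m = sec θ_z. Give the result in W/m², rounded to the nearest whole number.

Hour angle H = 15° × (10.25 − 12) = -26.25°.
cos θ_z = sin(34.3°) sin(-9.5°) + cos(34.3°) cos(-9.5°) cos(-26.25°) = -0.0930 + 0.7307 = 0.6377.
Air mass m = 1/cos θ_z = 1/0.6377 = 1.568; τ^m = 0.73^1.568 = 0.6105.
Surface direct beam = 1365 × 0.6377 × 0.6105 = 531.42 W/m².

531 W/m²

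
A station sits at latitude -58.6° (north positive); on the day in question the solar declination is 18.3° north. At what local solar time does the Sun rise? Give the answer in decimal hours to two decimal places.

The sunset hour angle satisfies cos H_s = −tan φ tan δ = 0.5418, giving H_s = 57.19°.
Sunrise is at 12 − H_s/15 = 12 − 3.813 = 8.187 h local solar time.

8.19 h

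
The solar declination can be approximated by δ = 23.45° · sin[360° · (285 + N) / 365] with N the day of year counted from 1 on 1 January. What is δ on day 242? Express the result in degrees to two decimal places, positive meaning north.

360 × (285 + 242) / 365 = 519.781°; sin(519.781°) = 0.3456.
δ = 23.45 × 0.3456 = 8.104° ≈ +8.10°.

+8.10°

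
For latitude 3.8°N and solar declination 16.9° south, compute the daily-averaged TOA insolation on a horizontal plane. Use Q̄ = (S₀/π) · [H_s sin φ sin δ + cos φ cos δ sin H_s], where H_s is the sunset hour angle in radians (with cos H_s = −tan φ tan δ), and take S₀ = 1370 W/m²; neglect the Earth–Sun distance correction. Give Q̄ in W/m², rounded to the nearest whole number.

cos H_s = −tan(3.8°) · tan(-16.9°) = 0.0202, so H_s = arccos(0.0202) = 88.84°. In radians, H_s = 1.5506.
H_s sin φ sin δ = 1.5506 × 0.0663 × -0.2907 = -0.0299.
cos φ cos δ sin H_s = 0.9978 × 0.9568 × 0.9998 = 0.9545.
Q̄ = (1370/π) × (-0.0299 + 0.9545) = 436.08 × 0.9246 = 403.20 W/m².

403 W/m²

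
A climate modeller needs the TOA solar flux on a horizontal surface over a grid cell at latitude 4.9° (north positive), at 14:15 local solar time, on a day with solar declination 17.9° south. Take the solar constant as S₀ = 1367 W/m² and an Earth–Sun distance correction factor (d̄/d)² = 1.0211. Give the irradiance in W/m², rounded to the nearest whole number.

Hour angle H = 15° × (14.25 − 12) = 33.75°.
cos θ_z = sin(4.9°) sin(-17.9°) + cos(4.9°) cos(-17.9°) cos(33.75°) = -0.0263 + 0.7883 = 0.7620.
Top-of-atmosphere irradiance = S₀ (d̄/d)² cos θ_z = 1367 × 1.0211 × 0.7620 = 1063.63 W/m².

1064 W/m²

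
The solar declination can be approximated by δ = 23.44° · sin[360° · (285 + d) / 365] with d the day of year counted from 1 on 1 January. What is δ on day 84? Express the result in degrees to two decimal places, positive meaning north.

+1.61°

360 × (285 + 84) / 365 = 363.945°; sin(363.945°) = 0.0688.
δ = 23.44 × 0.0688 = 1.613° ≈ +1.61°.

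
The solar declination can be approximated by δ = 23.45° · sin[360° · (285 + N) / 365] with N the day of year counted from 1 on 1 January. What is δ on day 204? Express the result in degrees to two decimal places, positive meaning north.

+19.82°

360 × (285 + 204) / 365 = 482.301°; sin(482.301°) = 0.8453.
δ = 23.45 × 0.8453 = 19.822° ≈ +19.82°.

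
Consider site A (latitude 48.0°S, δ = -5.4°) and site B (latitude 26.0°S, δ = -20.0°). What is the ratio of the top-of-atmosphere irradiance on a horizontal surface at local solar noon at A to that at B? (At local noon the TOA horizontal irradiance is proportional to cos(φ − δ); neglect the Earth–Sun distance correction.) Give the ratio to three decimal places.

0.740

A: cos θ_z = cos(-48.0° − (-5.4°)) = 0.7361.
B: cos θ_z = cos(-26.0° − (-20.0°)) = 0.9945.
Ratio A/B = 0.7361 / 0.9945 = 0.7402.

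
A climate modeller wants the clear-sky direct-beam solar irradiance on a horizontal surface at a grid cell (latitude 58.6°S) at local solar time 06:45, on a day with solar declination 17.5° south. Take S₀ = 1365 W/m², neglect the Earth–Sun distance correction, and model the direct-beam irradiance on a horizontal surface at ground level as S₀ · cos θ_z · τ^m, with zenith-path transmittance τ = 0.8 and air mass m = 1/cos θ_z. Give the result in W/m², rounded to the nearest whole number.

257 W/m²

Hour angle H = 15° × (6.75 − 12) = -78.75°.
cos θ_z = sin(-58.6°) sin(-17.5°) + cos(-58.6°) cos(-17.5°) cos(-78.75°) = 0.2567 + 0.0969 = 0.3536.
Air mass m = 1/cos θ_z = 1/0.3536 = 2.828; τ^m = 0.8^2.828 = 0.5320.
Surface direct beam = 1365 × 0.3536 × 0.5320 = 256.78 W/m².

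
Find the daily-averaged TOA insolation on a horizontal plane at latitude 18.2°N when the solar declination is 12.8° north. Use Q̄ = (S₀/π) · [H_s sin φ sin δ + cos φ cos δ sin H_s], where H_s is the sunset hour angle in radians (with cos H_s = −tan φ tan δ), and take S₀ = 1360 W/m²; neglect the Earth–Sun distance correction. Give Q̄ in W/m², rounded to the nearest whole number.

−tan φ tan δ = −(0.3288)(0.2272) = -0.0747; H_s = arccos(-0.0747) = 94.28°. In radians, H_s = 1.6455.
H_s sin φ sin δ = 1.6455 × 0.3123 × 0.2215 = 0.1138.
cos φ cos δ sin H_s = 0.9500 × 0.9751 × 0.9972 = 0.9238.
Q̄ = (1360/π) × (0.1138 + 0.9238) = 432.90 × 1.0376 = 449.18 W/m².

449 W/m²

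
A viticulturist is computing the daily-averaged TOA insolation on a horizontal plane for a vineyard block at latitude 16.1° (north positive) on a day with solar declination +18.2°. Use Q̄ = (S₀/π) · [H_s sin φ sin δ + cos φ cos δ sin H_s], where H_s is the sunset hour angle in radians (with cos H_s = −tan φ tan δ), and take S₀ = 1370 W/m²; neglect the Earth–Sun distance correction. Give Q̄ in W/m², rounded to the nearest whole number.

The sunset hour angle satisfies cos H_s = −tan φ tan δ = -0.0949, giving H_s = 95.45°. In radians, H_s = 1.6659.
H_s sin φ sin δ = 1.6659 × 0.2773 × 0.3123 = 0.1443.
cos φ cos δ sin H_s = 0.9608 × 0.9500 × 0.9955 = 0.9087.
Q̄ = (1370/π) × (0.1443 + 0.9087) = 436.08 × 1.0530 = 459.19 W/m².

459 W/m²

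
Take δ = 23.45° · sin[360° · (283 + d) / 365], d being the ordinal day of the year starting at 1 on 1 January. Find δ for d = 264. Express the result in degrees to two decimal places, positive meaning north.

360 × (283 + 264) / 365 = 539.507°; sin(539.507°) = 0.0086.
δ = 23.45 × 0.0086 = 0.202° ≈ +0.20°.

+0.20°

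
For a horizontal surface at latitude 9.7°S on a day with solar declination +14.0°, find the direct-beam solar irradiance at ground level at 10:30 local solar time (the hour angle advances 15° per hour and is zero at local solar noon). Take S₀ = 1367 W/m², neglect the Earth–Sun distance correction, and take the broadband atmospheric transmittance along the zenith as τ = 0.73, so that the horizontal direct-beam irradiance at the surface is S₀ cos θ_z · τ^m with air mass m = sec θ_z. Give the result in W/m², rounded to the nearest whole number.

Hour angle H = 15° × (10.5 − 12) = -22.50°.
cos θ_z = sin(-9.7°) sin(14.0°) + cos(-9.7°) cos(14.0°) cos(-22.50°) = -0.0408 + 0.8836 = 0.8428.
Air mass m = 1/cos θ_z = 1/0.8428 = 1.187; τ^m = 0.73^1.187 = 0.6883.
Surface direct beam = 1367 × 0.8428 × 0.6883 = 793.00 W/m².

793 W/m²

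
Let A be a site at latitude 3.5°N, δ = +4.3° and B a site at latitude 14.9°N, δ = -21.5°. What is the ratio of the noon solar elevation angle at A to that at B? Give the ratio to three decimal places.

A: 90° − |3.5 − (4.3)| = 89.20°.
B: 90° − |14.9 − (-21.5)| = 53.60°.
Ratio A/B = 89.2000 / 53.6000 = 1.6642.

1.664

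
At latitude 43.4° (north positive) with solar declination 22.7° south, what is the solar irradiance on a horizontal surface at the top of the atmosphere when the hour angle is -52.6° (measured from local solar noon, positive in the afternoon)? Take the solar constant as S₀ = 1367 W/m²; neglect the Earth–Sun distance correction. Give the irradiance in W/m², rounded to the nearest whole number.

With φ = 43.4°, δ = -22.7°, H = -52.60°: sin φ sin δ = -0.2652, cos φ cos δ cos H = 0.4071, so cos θ_z = 0.1419.
Top-of-atmosphere irradiance = S₀ cos θ_z = 1367 × 0.1419 = 193.98 W/m².

194 W/m²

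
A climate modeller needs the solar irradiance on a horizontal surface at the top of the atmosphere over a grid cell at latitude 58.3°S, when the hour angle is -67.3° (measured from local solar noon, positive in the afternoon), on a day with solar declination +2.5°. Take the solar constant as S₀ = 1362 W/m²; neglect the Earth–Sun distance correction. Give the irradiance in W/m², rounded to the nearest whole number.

cos θ_z = sin(-58.3°) sin(2.5°) + cos(-58.3°) cos(2.5°) cos(-67.30°) = -0.0371 + 0.2026 = 0.1655.
Top-of-atmosphere irradiance = S₀ cos θ_z = 1362 × 0.1655 = 225.41 W/m².

225 W/m²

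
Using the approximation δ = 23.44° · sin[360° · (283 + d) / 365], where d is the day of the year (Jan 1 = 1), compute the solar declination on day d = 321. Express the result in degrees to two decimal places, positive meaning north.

-19.37°

360 × (283 + 321) / 365 = 595.726°; sin(595.726°) = -0.8264.
δ = 23.44 × -0.8264 = -19.371° ≈ -19.37°.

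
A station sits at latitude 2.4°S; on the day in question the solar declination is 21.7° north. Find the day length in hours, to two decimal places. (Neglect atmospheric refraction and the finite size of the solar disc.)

cos H_s = −tan(-2.4°) · tan(21.7°) = 0.0167, so H_s = arccos(0.0167) = 89.04°.
Day length = 2 H_s / 15° h⁻¹ = 178.08° / 15 = 11.872 h.

11.87 hours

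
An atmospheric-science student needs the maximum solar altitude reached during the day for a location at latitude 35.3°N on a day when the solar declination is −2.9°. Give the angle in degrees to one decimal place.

At local solar noon the hour angle is zero, so the elevation is 90° − |φ − δ| = 90° − |35.3° − (-2.9°)| = 90° − 38.2° = 51.8°.

51.8°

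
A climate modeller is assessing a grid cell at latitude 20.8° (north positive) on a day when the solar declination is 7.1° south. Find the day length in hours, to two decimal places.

11.64 hours

The sunset hour angle satisfies cos H_s = −tan φ tan δ = 0.0473, giving H_s = 87.29°.
Day length = 2 H_s / 15° h⁻¹ = 174.58° / 15 = 11.639 h.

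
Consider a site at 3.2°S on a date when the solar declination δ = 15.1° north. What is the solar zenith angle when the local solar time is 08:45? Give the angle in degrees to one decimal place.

Hour angle H = 15° × (8.75 − 12) = -48.75°.
cos θ_z = sin φ sin δ + cos φ cos δ cos H = (-0.0558)(0.2605) + (0.9984)(0.9655)(0.6593) = 0.6210.
θ_z = arccos(0.6210) = 51.61°.

51.6°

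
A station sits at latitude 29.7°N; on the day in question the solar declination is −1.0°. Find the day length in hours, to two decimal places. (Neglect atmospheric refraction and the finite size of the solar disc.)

cos H_s = −tan(29.7°) · tan(-1.0°) = 0.0100, so H_s = arccos(0.0100) = 89.43°.
Day length = 2 H_s / 15° h⁻¹ = 178.86° / 15 = 11.924 h.

11.92 hours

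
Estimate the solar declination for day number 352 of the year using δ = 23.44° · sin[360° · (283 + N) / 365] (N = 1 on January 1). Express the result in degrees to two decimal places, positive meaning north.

360 × (283 + 352) / 365 = 626.301°; sin(626.301°) = -0.9979.
δ = 23.44 × -0.9979 = -23.391° ≈ -23.39°.

-23.39°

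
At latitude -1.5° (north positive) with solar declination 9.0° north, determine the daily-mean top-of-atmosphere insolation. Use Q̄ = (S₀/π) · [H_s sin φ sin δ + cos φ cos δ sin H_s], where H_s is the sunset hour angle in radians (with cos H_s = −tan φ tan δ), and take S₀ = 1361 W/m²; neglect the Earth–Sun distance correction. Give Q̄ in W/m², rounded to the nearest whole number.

The sunset hour angle satisfies cos H_s = −tan φ tan δ = 0.0041, giving H_s = 89.77°. In radians, H_s = 1.5668.
H_s sin φ sin δ = 1.5668 × -0.0262 × 0.1564 = -0.0064.
cos φ cos δ sin H_s = 0.9997 × 0.9877 × 1.0000 = 0.9874.
Q̄ = (1361/π) × (-0.0064 + 0.9874) = 433.22 × 0.9810 = 424.99 W/m².

425 W/m²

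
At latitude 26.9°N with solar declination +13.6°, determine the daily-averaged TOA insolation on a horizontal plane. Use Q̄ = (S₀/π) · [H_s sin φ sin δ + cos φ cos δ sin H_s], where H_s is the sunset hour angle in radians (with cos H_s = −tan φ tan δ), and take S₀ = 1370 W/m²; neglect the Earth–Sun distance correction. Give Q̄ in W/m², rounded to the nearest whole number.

454 W/m²

The sunset hour angle satisfies cos H_s = −tan φ tan δ = -0.1227, giving H_s = 97.05°. In radians, H_s = 1.6938.
H_s sin φ sin δ = 1.6938 × 0.4524 × 0.2351 = 0.1802.
cos φ cos δ sin H_s = 0.8918 × 0.9720 × 0.9924 = 0.8602.
Q̄ = (1370/π) × (0.1802 + 0.8602) = 436.08 × 1.0404 = 453.70 W/m².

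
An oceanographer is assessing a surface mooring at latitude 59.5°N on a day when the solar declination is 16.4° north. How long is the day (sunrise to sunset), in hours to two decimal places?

16.00 hours

cos H_s = −tan(59.5°) · tan(16.4°) = -0.4996, so H_s = arccos(-0.4996) = 119.97°.
Day length = 2 H_s / 15° h⁻¹ = 239.94° / 15 = 15.996 h.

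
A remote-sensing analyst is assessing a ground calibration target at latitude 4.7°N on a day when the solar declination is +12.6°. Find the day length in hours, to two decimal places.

12.14 hours

The sunset hour angle satisfies cos H_s = −tan φ tan δ = -0.0184, giving H_s = 91.05°.
Day length = 2 H_s / 15° h⁻¹ = 182.10° / 15 = 12.140 h.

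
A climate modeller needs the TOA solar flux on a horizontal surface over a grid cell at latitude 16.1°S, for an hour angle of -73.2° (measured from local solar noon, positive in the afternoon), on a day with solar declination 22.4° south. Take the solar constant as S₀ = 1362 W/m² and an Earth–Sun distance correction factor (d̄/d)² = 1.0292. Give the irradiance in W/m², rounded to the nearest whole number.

cos θ_z = sin(-16.1°) sin(-22.4°) + cos(-16.1°) cos(-22.4°) cos(-73.20°) = 0.1057 + 0.2567 = 0.3624.
Top-of-atmosphere irradiance = S₀ (d̄/d)² cos θ_z = 1362 × 1.0292 × 0.3624 = 508.00 W/m².

508 W/m²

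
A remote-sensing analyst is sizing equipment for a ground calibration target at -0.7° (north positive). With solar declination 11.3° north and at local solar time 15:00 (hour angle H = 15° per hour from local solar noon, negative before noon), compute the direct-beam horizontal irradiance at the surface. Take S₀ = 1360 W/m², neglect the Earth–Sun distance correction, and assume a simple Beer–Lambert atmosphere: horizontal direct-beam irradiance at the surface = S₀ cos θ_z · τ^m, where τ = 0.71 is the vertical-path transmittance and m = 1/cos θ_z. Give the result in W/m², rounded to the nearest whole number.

572 W/m²

Hour angle H = 15° × (15 − 12) = 45.00°.
With φ = -0.7°, δ = 11.3°, H = 45.00°: sin φ sin δ = -0.0024, cos φ cos δ cos H = 0.6933, so cos θ_z = 0.6909.
Air mass m = 1/cos θ_z = 1/0.6909 = 1.447; τ^m = 0.71^1.447 = 0.6092.
Surface direct beam = 1360 × 0.6909 × 0.6092 = 572.42 W/m².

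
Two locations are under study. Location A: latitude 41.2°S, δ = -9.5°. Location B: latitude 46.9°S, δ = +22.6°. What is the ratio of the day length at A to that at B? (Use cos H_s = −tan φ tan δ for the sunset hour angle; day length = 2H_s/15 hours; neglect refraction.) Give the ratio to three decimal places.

A: H_s = arccos(−tan -41.2° · tan -9.5°) = 98.42°, so 2H_s/15 = 13.1227 h.
B: H_s = arccos(−tan -46.9° · tan 22.6°) = 63.59°, so 2H_s/15 = 8.4787 h.
Ratio A/B = 13.1227 / 8.4787 = 1.5477.

1.548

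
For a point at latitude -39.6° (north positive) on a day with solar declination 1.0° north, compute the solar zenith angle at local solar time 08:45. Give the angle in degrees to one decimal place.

60.2°

Hour angle H = 15° × (8.75 − 12) = -48.75°.
cos θ_z = sin φ sin δ + cos φ cos δ cos H = (-0.6374)(0.0175) + (0.7705)(0.9998)(0.6593) = 0.4967.
θ_z = arccos(0.4967) = 60.22°.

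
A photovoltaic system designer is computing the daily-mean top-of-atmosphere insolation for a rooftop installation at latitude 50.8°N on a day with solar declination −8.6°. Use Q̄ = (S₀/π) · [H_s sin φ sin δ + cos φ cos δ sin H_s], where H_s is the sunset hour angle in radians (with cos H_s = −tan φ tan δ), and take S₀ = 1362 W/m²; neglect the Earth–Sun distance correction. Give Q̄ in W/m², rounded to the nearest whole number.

197 W/m²

cos H_s = −tan(50.8°) · tan(-8.6°) = 0.1854, so H_s = arccos(0.1854) = 79.32°. In radians, H_s = 1.3844.
H_s sin φ sin δ = 1.3844 × 0.7749 × -0.1495 = -0.1604.
cos φ cos δ sin H_s = 0.6320 × 0.9888 × 0.9827 = 0.6141.
Q̄ = (1362/π) × (-0.1604 + 0.6141) = 433.54 × 0.4537 = 196.70 W/m².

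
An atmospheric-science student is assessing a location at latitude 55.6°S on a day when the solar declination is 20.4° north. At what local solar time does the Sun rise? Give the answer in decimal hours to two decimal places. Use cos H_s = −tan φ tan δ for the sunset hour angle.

cos H_s = −tan(-55.6°) · tan(20.4°) = 0.5431, so H_s = arccos(0.5431) = 57.11°.
Sunrise is at 12 − H_s/15 = 12 − 3.807 = 8.193 h local solar time.

8.19 h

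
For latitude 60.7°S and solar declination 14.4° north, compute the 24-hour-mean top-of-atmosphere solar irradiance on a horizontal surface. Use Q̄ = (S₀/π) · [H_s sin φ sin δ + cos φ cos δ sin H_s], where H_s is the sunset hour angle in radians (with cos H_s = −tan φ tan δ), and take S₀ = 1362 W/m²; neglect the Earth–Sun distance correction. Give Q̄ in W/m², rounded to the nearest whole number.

The sunset hour angle satisfies cos H_s = −tan φ tan δ = 0.4575, giving H_s = 62.77°. In radians, H_s = 1.0955.
H_s sin φ sin δ = 1.0955 × -0.8721 × 0.2487 = -0.2376.
cos φ cos δ sin H_s = 0.4894 × 0.9686 × 0.8892 = 0.4215.
Q̄ = (1362/π) × (-0.2376 + 0.4215) = 433.54 × 0.1839 = 79.73 W/m².

80 W/m²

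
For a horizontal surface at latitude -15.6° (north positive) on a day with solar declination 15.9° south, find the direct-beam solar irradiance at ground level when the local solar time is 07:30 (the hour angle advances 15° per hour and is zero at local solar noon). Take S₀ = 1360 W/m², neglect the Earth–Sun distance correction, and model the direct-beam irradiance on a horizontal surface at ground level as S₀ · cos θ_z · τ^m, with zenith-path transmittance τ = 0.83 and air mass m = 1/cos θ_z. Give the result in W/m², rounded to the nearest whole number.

Hour angle H = 15° × (7.5 − 12) = -67.50°.
With φ = -15.6°, δ = -15.9°, H = -67.50°: sin φ sin δ = 0.0737, cos φ cos δ cos H = 0.3545, so cos θ_z = 0.4282.
Air mass m = 1/cos θ_z = 1/0.4282 = 2.335; τ^m = 0.83^2.335 = 0.6472.
Surface direct beam = 1360 × 0.4282 × 0.6472 = 376.90 W/m².

377 W/m²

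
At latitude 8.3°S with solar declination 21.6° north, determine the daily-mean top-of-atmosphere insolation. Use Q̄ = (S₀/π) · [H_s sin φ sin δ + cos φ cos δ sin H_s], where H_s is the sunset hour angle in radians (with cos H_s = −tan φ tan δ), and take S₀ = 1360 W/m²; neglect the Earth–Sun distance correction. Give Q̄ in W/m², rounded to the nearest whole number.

363 W/m²

The sunset hour angle satisfies cos H_s = −tan φ tan δ = 0.0578, giving H_s = 86.69°. In radians, H_s = 1.5130.
H_s sin φ sin δ = 1.5130 × -0.1444 × 0.3681 = -0.0804.
cos φ cos δ sin H_s = 0.9895 × 0.9298 × 0.9983 = 0.9185.
Q̄ = (1360/π) × (-0.0804 + 0.9185) = 432.90 × 0.8381 = 362.81 W/m².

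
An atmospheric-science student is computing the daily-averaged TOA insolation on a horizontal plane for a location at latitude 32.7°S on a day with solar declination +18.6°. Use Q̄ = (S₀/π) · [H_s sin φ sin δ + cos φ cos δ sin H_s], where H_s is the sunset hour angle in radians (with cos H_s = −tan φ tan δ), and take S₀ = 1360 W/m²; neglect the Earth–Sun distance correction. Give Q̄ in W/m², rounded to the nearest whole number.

236 W/m²

−tan φ tan δ = −(-0.6420)(0.3365) = 0.2160; H_s = arccos(0.2160) = 77.53°. In radians, H_s = 1.3532.
H_s sin φ sin δ = 1.3532 × -0.5402 × 0.3190 = -0.2332.
cos φ cos δ sin H_s = 0.8415 × 0.9478 × 0.9764 = 0.7788.
Q̄ = (1360/π) × (-0.2332 + 0.7788) = 432.90 × 0.5456 = 236.19 W/m².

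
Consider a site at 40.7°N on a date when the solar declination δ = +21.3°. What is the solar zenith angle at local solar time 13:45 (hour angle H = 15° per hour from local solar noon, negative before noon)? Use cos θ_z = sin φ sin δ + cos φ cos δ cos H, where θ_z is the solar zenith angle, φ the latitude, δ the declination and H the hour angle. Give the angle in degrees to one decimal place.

Hour angle H = 15° × (13.75 − 12) = 26.25°.
cos θ_z = sin(40.7°) sin(21.3°) + cos(40.7°) cos(21.3°) cos(26.25°) = 0.2369 + 0.6335 = 0.8704.
θ_z = arccos(0.8704) = 29.49°.

29.5°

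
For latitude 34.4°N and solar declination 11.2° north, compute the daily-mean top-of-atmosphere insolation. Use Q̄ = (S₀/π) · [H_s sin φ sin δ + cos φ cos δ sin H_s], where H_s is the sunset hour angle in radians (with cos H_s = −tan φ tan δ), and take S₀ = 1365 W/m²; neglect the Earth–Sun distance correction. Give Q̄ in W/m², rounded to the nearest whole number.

430 W/m²

cos H_s = −tan(34.4°) · tan(11.2°) = -0.1356, so H_s = arccos(-0.1356) = 97.79°. In radians, H_s = 1.7068.
H_s sin φ sin δ = 1.7068 × 0.5650 × 0.1942 = 0.1873.
cos φ cos δ sin H_s = 0.8251 × 0.9810 × 0.9908 = 0.8020.
Q̄ = (1365/π) × (0.1873 + 0.8020) = 434.49 × 0.9893 = 429.84 W/m².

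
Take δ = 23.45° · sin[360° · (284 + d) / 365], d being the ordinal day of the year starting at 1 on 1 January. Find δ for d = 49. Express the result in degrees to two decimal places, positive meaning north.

360 × (284 + 49) / 365 = 328.438°; sin(328.438°) = -0.5234.
δ = 23.45 × -0.5234 = -12.274° ≈ -12.27°.

-12.27°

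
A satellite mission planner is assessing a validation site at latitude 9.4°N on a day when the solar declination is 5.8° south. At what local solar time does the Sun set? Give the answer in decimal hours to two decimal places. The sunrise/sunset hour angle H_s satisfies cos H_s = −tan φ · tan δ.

17.94 h

cos H_s = −tan(9.4°) · tan(-5.8°) = 0.0168, so H_s = arccos(0.0168) = 89.04°.
Sunset is at 12 + H_s/15 = 12 + 5.936 = 17.936 h local solar time.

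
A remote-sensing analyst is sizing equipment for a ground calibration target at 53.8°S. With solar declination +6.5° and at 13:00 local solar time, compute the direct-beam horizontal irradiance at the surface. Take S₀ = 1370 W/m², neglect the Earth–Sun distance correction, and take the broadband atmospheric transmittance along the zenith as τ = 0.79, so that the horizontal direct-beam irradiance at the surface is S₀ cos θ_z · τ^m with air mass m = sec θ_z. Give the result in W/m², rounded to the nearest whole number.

Hour angle H = 15° × (13 − 12) = 15.00°.
With φ = -53.8°, δ = 6.5°, H = 15.00°: sin φ sin δ = -0.0914, cos φ cos δ cos H = 0.5668, so cos θ_z = 0.4754.
Air mass m = 1/cos θ_z = 1/0.4754 = 2.103; τ^m = 0.79^2.103 = 0.6091.
Surface direct beam = 1370 × 0.4754 × 0.6091 = 396.71 W/m².

397 W/m²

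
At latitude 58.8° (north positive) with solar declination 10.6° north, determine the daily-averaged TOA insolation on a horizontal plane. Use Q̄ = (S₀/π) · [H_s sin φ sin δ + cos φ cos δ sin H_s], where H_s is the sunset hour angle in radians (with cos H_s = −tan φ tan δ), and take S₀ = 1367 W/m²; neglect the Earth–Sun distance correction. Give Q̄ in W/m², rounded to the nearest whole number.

cos H_s = −tan(58.8°) · tan(10.6°) = -0.3090, so H_s = arccos(-0.3090) = 108.00°. In radians, H_s = 1.8850.
H_s sin φ sin δ = 1.8850 × 0.8554 × 0.1840 = 0.2967.
cos φ cos δ sin H_s = 0.5180 × 0.9829 × 0.9510 = 0.4842.
Q̄ = (1367/π) × (0.2967 + 0.4842) = 435.13 × 0.7809 = 339.79 W/m².

340 W/m²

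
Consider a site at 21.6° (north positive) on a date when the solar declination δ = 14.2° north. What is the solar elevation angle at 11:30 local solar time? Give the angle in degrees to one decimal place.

Hour angle H = 15° × (11.5 − 12) = -7.50°.
cos θ_z = sin φ sin δ + cos φ cos δ cos H = (0.3681)(0.2453) + (0.9298)(0.9694)(0.9914) = 0.9839.
θ_z = arccos(0.9839) = 10.30°, so the elevation is 90° − 10.30° = 79.70°.

79.7°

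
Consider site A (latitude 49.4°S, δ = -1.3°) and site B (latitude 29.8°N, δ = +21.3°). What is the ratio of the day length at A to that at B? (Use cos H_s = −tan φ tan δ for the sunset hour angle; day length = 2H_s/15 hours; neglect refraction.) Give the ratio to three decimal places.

A: H_s = arccos(−tan -49.4° · tan -1.3°) = 91.52°, so 2H_s/15 = 12.2027 h.
B: H_s = arccos(−tan 29.8° · tan 21.3°) = 102.90°, so 2H_s/15 = 13.7200 h.
Ratio A/B = 12.2027 / 13.7200 = 0.8894.

0.889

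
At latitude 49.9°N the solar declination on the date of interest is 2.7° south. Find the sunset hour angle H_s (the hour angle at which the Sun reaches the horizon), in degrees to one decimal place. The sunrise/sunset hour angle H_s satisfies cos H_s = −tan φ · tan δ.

cos H_s = −tan(49.9°) · tan(-2.7°) = 0.0560, so H_s = arccos(0.0560) = 86.79°.

86.8°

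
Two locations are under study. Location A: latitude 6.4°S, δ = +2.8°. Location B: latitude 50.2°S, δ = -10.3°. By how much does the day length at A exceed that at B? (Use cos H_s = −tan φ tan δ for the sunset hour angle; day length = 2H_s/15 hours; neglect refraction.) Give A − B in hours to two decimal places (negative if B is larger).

-1.72 h

A: H_s = arccos(−tan -6.4° · tan 2.8°) = 89.69°, so 2H_s/15 = 11.9587 h.
B: H_s = arccos(−tan -50.2° · tan -10.3°) = 102.60°, so 2H_s/15 = 13.6800 h.
A − B = 11.9587 − 13.6800 = -1.7213 h.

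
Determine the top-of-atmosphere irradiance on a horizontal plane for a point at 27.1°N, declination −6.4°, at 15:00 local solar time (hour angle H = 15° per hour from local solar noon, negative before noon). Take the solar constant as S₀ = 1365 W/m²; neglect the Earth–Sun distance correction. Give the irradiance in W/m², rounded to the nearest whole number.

Hour angle H = 15° × (15 − 12) = 45.00°.
cos θ_z = sin(27.1°) sin(-6.4°) + cos(27.1°) cos(-6.4°) cos(45.00°) = -0.0508 + 0.6256 = 0.5748.
Top-of-atmosphere irradiance = S₀ cos θ_z = 1365 × 0.5748 = 784.60 W/m².

785 W/m²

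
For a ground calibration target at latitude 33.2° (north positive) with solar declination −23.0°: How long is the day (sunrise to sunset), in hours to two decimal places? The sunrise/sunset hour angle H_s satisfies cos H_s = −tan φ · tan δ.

cos H_s = −tan(33.2°) · tan(-23.0°) = 0.2778, so H_s = arccos(0.2778) = 73.87°.
Day length = 2 H_s / 15° h⁻¹ = 147.74° / 15 = 9.849 h.

9.85 hours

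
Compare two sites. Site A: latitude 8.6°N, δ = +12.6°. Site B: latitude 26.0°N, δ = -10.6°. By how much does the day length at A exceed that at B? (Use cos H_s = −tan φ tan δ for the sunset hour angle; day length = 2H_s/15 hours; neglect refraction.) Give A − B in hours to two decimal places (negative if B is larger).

+0.96 h

A: H_s = arccos(−tan 8.6° · tan 12.6°) = 91.94°, so 2H_s/15 = 12.2587 h.
B: H_s = arccos(−tan 26.0° · tan -10.6°) = 84.76°, so 2H_s/15 = 11.3013 h.
A − B = 12.2587 − 11.3013 = 0.9574 h.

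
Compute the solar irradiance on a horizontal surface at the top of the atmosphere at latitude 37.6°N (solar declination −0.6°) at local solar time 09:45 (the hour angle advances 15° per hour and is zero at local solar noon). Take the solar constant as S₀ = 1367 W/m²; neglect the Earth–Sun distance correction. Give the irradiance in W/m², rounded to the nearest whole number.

892 W/m²

Hour angle H = 15° × (9.75 − 12) = -33.75°.
With φ = 37.6°, δ = -0.6°, H = -33.75°: sin φ sin δ = -0.0064, cos φ cos δ cos H = 0.6587, so cos θ_z = 0.6523.
Top-of-atmosphere irradiance = S₀ cos θ_z = 1367 × 0.6523 = 891.69 W/m².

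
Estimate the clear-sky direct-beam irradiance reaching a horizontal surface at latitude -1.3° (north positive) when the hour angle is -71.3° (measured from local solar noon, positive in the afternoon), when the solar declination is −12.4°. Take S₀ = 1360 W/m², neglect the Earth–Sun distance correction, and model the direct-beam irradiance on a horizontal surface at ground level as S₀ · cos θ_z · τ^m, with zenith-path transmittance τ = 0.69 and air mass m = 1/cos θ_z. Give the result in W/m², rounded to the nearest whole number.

135 W/m²

With φ = -1.3°, δ = -12.4°, H = -71.30°: sin φ sin δ = 0.0049, cos φ cos δ cos H = 0.3131, so cos θ_z = 0.3180.
Air mass m = 1/cos θ_z = 1/0.3180 = 3.145; τ^m = 0.69^3.145 = 0.3113.
Surface direct beam = 1360 × 0.3180 × 0.3113 = 134.63 W/m².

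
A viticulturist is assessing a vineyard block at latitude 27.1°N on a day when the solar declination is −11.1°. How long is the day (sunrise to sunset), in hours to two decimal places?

11.23 hours

−tan φ tan δ = −(0.5117)(-0.1962) = 0.1004; H_s = arccos(0.1004) = 84.24°.
Day length = 2 H_s / 15° h⁻¹ = 168.48° / 15 = 11.232 h.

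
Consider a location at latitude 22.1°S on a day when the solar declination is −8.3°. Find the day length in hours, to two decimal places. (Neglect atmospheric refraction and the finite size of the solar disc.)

12.45 hours

−tan φ tan δ = −(-0.4061)(-0.1459) = -0.0592; H_s = arccos(-0.0592) = 93.39°.
Day length = 2 H_s / 15° h⁻¹ = 186.78° / 15 = 12.452 h.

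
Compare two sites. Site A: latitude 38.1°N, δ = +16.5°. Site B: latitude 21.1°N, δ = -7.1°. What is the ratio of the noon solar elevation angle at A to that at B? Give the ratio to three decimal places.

A: 90° − |38.1 − (16.5)| = 68.40°.
B: 90° − |21.1 − (-7.1)| = 61.80°.
Ratio A/B = 68.4000 / 61.8000 = 1.1068.

1.107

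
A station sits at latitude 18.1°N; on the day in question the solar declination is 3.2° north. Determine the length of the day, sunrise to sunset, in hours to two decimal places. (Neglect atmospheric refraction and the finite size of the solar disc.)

−tan φ tan δ = −(0.3269)(0.0559) = -0.0183; H_s = arccos(-0.0183) = 91.05°.
Day length = 2 H_s / 15° h⁻¹ = 182.10° / 15 = 12.140 h.

12.14 hours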